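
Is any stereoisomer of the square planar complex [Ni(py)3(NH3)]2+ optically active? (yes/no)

no

A square has two trans pairs of vertices; adjacent vertices are cis.
Only one geometric arrangement is possible.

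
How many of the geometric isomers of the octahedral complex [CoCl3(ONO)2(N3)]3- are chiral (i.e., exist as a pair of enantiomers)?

The six octahedral sites form three mutually perpendicular trans pairs.
Systematic placement gives 3 geometric isomers: Cl mer, ONO trans; Cl mer, ONO cis; Cl fac, ONO cis.
Each arrangement has an internal mirror plane or centre of symmetry, so none is chiral.

0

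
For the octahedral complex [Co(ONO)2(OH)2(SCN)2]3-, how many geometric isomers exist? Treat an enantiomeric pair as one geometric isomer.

An octahedron has six vertices in three trans pairs; every non-trans pair is cis.
There are 5 geometric isomers: ONO trans, OH trans, SCN trans; ONO cis, OH trans, SCN cis; ONO cis, OH cis, SCN trans; ONO cis, OH cis, SCN cis (chiral); ONO trans, OH cis, SCN cis.

5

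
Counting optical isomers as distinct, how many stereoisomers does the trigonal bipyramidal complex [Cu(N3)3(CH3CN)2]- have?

3

Systematic placement gives 3 geometric isomers: CH3CN both axial; CH3CN one axial, one equatorial; CH3CN both equatorial.
Each arrangement has an internal mirror plane or centre of symmetry, so none is chiral.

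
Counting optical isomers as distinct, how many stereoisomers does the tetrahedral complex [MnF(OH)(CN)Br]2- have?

2

All four vertices of a tetrahedron are equivalent and mutually adjacent, so cis/trans isomerism cannot arise.
Only one geometric arrangement is possible; it has no improper symmetry element, so it exists as a pair of enantiomers (2 stereoisomers).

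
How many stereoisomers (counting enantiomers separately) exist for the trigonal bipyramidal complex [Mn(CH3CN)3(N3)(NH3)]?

The distinct arrangements are (4 in all): N3 equatorial, NH3 equatorial; N3 axial, NH3 equatorial; N3 equatorial, NH3 axial; N3 axial, NH3 axial.
Each arrangement has an internal mirror plane or centre of symmetry, so none is chiral.

4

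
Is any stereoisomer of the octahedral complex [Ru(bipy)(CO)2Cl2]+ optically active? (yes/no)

In an octahedral complex each vertex has one trans partner and four cis neighbours.
Each bipy is bidentate and must span two cis positions.
Working through the distinct placements yields 3 geometric isomers: CO trans, Cl cis; CO cis, Cl cis (chiral); CO cis, Cl trans.
One of these lacks any improper symmetry element and so occurs as an enantiomeric pair, giving 3 + 1 = 4 stereoisomers in total.

yes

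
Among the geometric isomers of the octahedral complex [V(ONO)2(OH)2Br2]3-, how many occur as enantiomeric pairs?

1

In an octahedral complex each vertex has one trans partner and four cis neighbours.
There are 5 geometric isomers: ONO trans, OH trans, Br trans; ONO cis, OH cis, Br trans; ONO trans, OH cis, Br cis; ONO cis, OH cis, Br cis (chiral); ONO cis, OH trans, Br cis.
One of these lacks any improper symmetry element and so occurs as an enantiomeric pair, giving 5 + 1 = 6 stereoisomers in total.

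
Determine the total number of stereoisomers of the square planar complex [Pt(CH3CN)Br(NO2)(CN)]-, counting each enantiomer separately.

A square has two trans pairs of vertices; adjacent vertices are cis.
The distinct arrangements are (3 in all): (Br/CN trans, CH3CN/NO2 trans); (Br/NO2 trans, CH3CN/CN trans); (Br/CH3CN trans, CN/NO2 trans).
Each arrangement has an internal mirror plane or centre of symmetry, so none is chiral.

3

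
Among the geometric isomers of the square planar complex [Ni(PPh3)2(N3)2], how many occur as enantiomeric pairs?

In a square planar complex each vertex has one trans partner and two cis neighbours.
The distinct arrangements are (2 in all): PPh3 cis; PPh3 trans.
Each arrangement has an internal mirror plane or centre of symmetry, so none is chiral.

0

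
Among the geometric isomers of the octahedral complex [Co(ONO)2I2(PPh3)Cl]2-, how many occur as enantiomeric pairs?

The six octahedral sites form three mutually perpendicular trans pairs.
Working through the distinct placements yields 6 geometric isomers: ONO cis, I cis (3 arrangements, 2 chiral); ONO trans, I cis; ONO cis, I trans; ONO trans, I trans.
Of these, 2 lack any improper symmetry element and so occur as enantiomeric pairs, giving 6 + 2 = 8 stereoisomers in total.

2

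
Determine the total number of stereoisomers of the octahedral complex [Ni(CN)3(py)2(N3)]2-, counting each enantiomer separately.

3

The six octahedral sites form three mutually perpendicular trans pairs.
The distinct arrangements are (3 in all): CN mer, py trans; CN mer, py cis; CN fac, py cis.
Each arrangement has an internal mirror plane or centre of symmetry, so none is chiral.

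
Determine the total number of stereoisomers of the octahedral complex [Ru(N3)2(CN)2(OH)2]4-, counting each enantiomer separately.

Working through the distinct placements yields 5 geometric isomers: N3 trans, CN trans, OH trans; N3 cis, CN trans, OH cis; N3 cis, CN cis, OH trans; N3 cis, CN cis, OH cis (chiral); N3 trans, CN cis, OH cis.
One of these lacks any improper symmetry element and so occurs as an enantiomeric pair, giving 5 + 1 = 6 stereoisomers in total.

6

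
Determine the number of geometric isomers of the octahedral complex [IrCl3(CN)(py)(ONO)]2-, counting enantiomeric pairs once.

4

The six octahedral sites form three mutually perpendicular trans pairs.
There are 4 geometric isomers: Cl mer (3 arrangements); Cl fac (chiral).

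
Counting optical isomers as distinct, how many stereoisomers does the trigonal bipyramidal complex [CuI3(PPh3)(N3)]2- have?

4

There are 4 geometric isomers: PPh3 equatorial, N3 equatorial; PPh3 equatorial, N3 axial; PPh3 axial, N3 equatorial; PPh3 axial, N3 axial.
Each arrangement has an internal mirror plane or centre of symmetry, so none is chiral.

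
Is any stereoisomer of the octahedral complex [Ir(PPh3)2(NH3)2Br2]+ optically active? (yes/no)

yes

The distinct arrangements are (5 in all): PPh3 trans, NH3 trans, Br trans; PPh3 cis, NH3 cis, Br trans; PPh3 trans, NH3 cis, Br cis; PPh3 cis, NH3 cis, Br cis (chiral); PPh3 cis, NH3 trans, Br cis.
One of these lacks any improper symmetry element and so occurs as an enantiomeric pair, giving 5 + 1 = 6 stereoisomers in total.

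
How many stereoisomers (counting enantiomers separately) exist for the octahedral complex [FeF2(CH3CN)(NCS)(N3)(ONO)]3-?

The six octahedral sites form three mutually perpendicular trans pairs.
Placing the ligands in turn and identifying arrangements related by rotation or reflection leaves 9 distinct geometric isomers.
Of these, 6 lack any improper symmetry element and so occur as enantiomeric pairs, giving 9 + 6 = 15 stereoisomers in total.

15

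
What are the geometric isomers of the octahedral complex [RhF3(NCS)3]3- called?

fac and mer

In an octahedral complex each vertex has one trans partner and four cis neighbours.
Systematic placement gives 2 geometric isomers: F mer; F fac.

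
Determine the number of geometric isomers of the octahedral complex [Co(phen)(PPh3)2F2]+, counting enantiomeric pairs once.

3

An octahedron has six vertices in three trans pairs; every non-trans pair is cis.
Each phen is bidentate and must span two cis positions.
The distinct arrangements are (3 in all): PPh3 cis, F trans; PPh3 cis, F cis (chiral); PPh3 trans, F cis.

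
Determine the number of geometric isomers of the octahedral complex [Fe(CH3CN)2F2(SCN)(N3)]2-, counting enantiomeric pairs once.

6

The six octahedral sites form three mutually perpendicular trans pairs.
Working through the distinct placements yields 6 geometric isomers: CH3CN trans, F trans; CH3CN trans, F cis; CH3CN cis, F cis (3 arrangements, 2 chiral); CH3CN cis, F trans.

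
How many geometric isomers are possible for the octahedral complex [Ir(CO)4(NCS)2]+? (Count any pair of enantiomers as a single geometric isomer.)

2

Systematic placement gives 2 geometric isomers: NCS trans; NCS cis.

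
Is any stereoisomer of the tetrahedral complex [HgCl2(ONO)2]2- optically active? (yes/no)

Only one geometric arrangement is possible.

no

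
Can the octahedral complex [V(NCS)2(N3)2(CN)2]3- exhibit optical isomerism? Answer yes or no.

yes

Working through the distinct placements yields 5 geometric isomers: NCS trans, N3 trans, CN trans; NCS cis, N3 cis, CN trans; NCS trans, N3 cis, CN cis; NCS cis, N3 cis, CN cis (chiral); NCS cis, N3 trans, CN cis.
One of these lacks any improper symmetry element and so occurs as an enantiomeric pair, giving 5 + 1 = 6 stereoisomers in total.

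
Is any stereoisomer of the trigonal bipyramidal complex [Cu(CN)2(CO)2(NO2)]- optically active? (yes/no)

A trigonal bipyramid has two axial and three equatorial sites, which are chemically inequivalent.
Placing the ligands in turn and identifying arrangements related by rotation or reflection leaves 5 distinct geometric isomers.
One of these lacks any improper symmetry element and so occurs as an enantiomeric pair, giving 5 + 1 = 6 stereoisomers in total.

yes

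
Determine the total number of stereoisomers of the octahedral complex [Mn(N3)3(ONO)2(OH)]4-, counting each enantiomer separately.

In an octahedral complex each vertex has one trans partner and four cis neighbours.
The distinct arrangements are (3 in all): N3 mer, ONO trans; N3 mer, ONO cis; N3 fac, ONO cis.
Each arrangement has an internal mirror plane or centre of symmetry, so none is chiral.

3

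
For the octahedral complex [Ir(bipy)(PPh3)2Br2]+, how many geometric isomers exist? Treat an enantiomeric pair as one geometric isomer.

In an octahedral complex each vertex has one trans partner and four cis neighbours.
Each bipy is bidentate and must span two cis positions.
The distinct arrangements are (3 in all): PPh3 cis, Br trans; PPh3 cis, Br cis (chiral); PPh3 trans, Br cis.

3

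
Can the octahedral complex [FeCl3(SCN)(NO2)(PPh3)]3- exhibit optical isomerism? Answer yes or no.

The six octahedral sites form three mutually perpendicular trans pairs.
The distinct arrangements are (4 in all): Cl mer (3 arrangements); Cl fac (chiral).
One of these lacks any improper symmetry element and so occurs as an enantiomeric pair, giving 4 + 1 = 5 stereoisomers in total.

yes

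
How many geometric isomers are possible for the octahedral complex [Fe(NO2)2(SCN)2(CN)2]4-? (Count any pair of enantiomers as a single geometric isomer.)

5

In an octahedral complex each vertex has one trans partner and four cis neighbours.
Systematic placement gives 5 geometric isomers: NO2 trans, SCN trans, CN trans; NO2 cis, SCN cis, CN trans; NO2 cis, SCN trans, CN cis; NO2 cis, SCN cis, CN cis (chiral); NO2 trans, SCN cis, CN cis.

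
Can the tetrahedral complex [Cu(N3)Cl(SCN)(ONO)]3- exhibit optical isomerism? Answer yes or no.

Only one geometric arrangement is possible; it has no improper symmetry element, so it exists as a pair of enantiomers (2 stereoisomers).

yes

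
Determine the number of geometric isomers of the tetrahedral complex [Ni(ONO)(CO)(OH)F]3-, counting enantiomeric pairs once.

1

In a tetrahedral complex all four positions are equivalent and every pair of ligands is adjacent — there is no cis/trans distinction.
Only one geometric arrangement is possible; it has no improper symmetry element, so it exists as a pair of enantiomers (2 stereoisomers).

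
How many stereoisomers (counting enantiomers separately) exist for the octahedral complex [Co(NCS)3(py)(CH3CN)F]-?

5

An octahedron has six vertices in three trans pairs; every non-trans pair is cis.
Working through the distinct placements yields 4 geometric isomers: NCS mer (3 arrangements); NCS fac (chiral).
One of these lacks any improper symmetry element and so occurs as an enantiomeric pair, giving 4 + 1 = 5 stereoisomers in total.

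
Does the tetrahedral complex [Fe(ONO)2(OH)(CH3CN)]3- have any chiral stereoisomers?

no

All four vertices of a tetrahedron are equivalent and mutually adjacent, so cis/trans isomerism cannot arise.
Only one geometric arrangement is possible.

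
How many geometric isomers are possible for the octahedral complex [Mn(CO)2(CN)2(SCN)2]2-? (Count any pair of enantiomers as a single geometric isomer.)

5

An octahedron has six vertices in three trans pairs; every non-trans pair is cis.
There are 5 geometric isomers: CO trans, CN trans, SCN trans; CO cis, CN trans, SCN cis; CO cis, CN cis, SCN trans; CO cis, CN cis, SCN cis (chiral); CO trans, CN cis, SCN cis.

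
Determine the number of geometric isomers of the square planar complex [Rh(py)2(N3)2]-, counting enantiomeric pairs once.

2

A square has two trans pairs of vertices; adjacent vertices are cis.
Systematic placement gives 2 geometric isomers: py cis; py trans.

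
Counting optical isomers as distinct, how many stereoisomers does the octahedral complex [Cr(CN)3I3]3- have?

The six octahedral sites form three mutually perpendicular trans pairs.
Working through the distinct placements yields 2 geometric isomers: CN mer; CN fac.
Each arrangement has an internal mirror plane or centre of symmetry, so none is chiral.

2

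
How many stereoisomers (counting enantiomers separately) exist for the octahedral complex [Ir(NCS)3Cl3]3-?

In an octahedral complex each vertex has one trans partner and four cis neighbours.
Systematic placement gives 2 geometric isomers: NCS mer; NCS fac.
Each arrangement has an internal mirror plane or centre of symmetry, so none is chiral.

2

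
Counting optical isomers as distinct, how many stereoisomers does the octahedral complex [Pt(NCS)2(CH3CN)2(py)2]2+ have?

6

The six octahedral sites form three mutually perpendicular trans pairs.
There are 5 geometric isomers: NCS trans, CH3CN trans, py trans; NCS cis, CH3CN trans, py cis; NCS cis, CH3CN cis, py trans; NCS cis, CH3CN cis, py cis (chiral); NCS trans, CH3CN cis, py cis.
One of these lacks any improper symmetry element and so occurs as an enantiomeric pair, giving 5 + 1 = 6 stereoisomers in total.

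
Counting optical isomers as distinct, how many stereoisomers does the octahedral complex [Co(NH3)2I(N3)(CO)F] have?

An octahedron has six vertices in three trans pairs; every non-trans pair is cis.
Placing the ligands in turn and identifying arrangements related by rotation or reflection leaves 9 distinct geometric isomers.
Of these, 6 lack any improper symmetry element and so occur as enantiomeric pairs, giving 9 + 6 = 15 stereoisomers in total.

15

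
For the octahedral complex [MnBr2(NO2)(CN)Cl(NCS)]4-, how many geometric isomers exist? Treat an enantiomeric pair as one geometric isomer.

An octahedron has six vertices in three trans pairs; every non-trans pair is cis.
Placing the ligands in turn and identifying arrangements related by rotation or reflection leaves 9 distinct geometric isomers.

9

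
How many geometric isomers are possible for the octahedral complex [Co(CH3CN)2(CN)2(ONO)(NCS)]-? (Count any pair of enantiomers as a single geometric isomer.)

6

There are 6 geometric isomers: CH3CN trans, CN trans; CH3CN trans, CN cis; CH3CN cis, CN cis (3 arrangements, 2 chiral); CH3CN cis, CN trans.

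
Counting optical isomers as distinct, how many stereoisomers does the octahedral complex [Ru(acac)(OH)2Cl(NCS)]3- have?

6

An octahedron has six vertices in three trans pairs; every non-trans pair is cis.
Each acac is bidentate and must span two cis positions.
There are 4 geometric isomers: OH cis (3 arrangements, 2 chiral); OH trans.
Of these, 2 lack any improper symmetry element and so occur as enantiomeric pairs, giving 4 + 2 = 6 stereoisomers in total.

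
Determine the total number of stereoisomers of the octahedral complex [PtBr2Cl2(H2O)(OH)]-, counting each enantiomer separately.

There are 6 geometric isomers: Br trans, Cl trans; Br trans, Cl cis; Br cis, Cl cis (3 arrangements, 2 chiral); Br cis, Cl trans.
Of these, 2 lack any improper symmetry element and so occur as enantiomeric pairs, giving 6 + 2 = 8 stereoisomers in total.

8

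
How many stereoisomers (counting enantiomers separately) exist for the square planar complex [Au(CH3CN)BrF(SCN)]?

A square has two trans pairs of vertices; adjacent vertices are cis.
The distinct arrangements are (3 in all): (Br/F trans, CH3CN/SCN trans); (Br/SCN trans, CH3CN/F trans); (Br/CH3CN trans, F/SCN trans).
Each arrangement has an internal mirror plane or centre of symmetry, so none is chiral.

3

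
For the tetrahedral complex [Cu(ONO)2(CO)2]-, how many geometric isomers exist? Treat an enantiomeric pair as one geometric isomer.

1

All four vertices of a tetrahedron are equivalent and mutually adjacent, so cis/trans isomerism cannot arise.
Only one geometric arrangement is possible.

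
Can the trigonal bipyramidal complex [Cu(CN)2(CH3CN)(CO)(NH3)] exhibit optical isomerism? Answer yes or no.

yes

In a trigonal bipyramid the two axial positions differ from the three equatorial ones.
Placing the ligands in turn and identifying arrangements related by rotation or reflection leaves 7 distinct geometric isomers.
Of these, 3 lack any improper symmetry element and so occur as enantiomeric pairs, giving 7 + 3 = 10 stereoisomers in total.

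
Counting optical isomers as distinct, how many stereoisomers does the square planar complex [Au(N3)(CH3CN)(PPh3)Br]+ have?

3

The distinct arrangements are (3 in all): (Br/N3 trans, CH3CN/PPh3 trans); (Br/PPh3 trans, CH3CN/N3 trans); (Br/CH3CN trans, N3/PPh3 trans).
Each arrangement has an internal mirror plane or centre of symmetry, so none is chiral.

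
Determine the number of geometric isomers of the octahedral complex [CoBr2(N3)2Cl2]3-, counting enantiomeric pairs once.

An octahedron has six vertices in three trans pairs; every non-trans pair is cis.
There are 5 geometric isomers: Br trans, N3 trans, Cl trans; Br trans, N3 cis, Cl cis; Br cis, N3 trans, Cl cis; Br cis, N3 cis, Cl cis (chiral); Br cis, N3 cis, Cl trans.

5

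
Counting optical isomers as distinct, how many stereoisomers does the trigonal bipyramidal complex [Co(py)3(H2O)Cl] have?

4

In a trigonal bipyramid the two axial positions differ from the three equatorial ones.
The distinct arrangements are (4 in all): H2O axial, Cl axial; H2O equatorial, Cl axial; H2O axial, Cl equatorial; H2O equatorial, Cl equatorial.
Each arrangement has an internal mirror plane or centre of symmetry, so none is chiral.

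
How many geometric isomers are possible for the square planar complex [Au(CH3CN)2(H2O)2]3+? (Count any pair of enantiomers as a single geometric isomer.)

A square has two trans pairs of vertices; adjacent vertices are cis.
There are 2 geometric isomers: CH3CN cis; CH3CN trans.

2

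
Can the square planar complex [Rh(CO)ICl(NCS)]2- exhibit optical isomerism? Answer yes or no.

In a square planar complex each vertex has one trans partner and two cis neighbours.
There are 3 geometric isomers: (CO/I trans, Cl/NCS trans); (CO/NCS trans, Cl/I trans); (CO/Cl trans, I/NCS trans).
Each arrangement has an internal mirror plane or centre of symmetry, so none is chiral.

no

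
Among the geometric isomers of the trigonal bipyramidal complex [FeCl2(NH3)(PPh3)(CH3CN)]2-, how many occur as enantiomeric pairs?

In a trigonal bipyramid the two axial positions differ from the three equatorial ones.
Exhaustive case analysis gives 7 geometric isomers.
Of these, 3 lack any improper symmetry element and so occur as enantiomeric pairs, giving 7 + 3 = 10 stereoisomers in total.

3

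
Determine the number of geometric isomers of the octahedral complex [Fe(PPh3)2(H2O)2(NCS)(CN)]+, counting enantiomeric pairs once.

The distinct arrangements are (6 in all): PPh3 trans, H2O cis; PPh3 cis, H2O cis (3 arrangements, 2 chiral); PPh3 trans, H2O trans; PPh3 cis, H2O trans.

6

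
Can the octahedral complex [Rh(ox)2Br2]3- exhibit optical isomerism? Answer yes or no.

yes

An octahedron has six vertices in three trans pairs; every non-trans pair is cis.
Each ox is bidentate and must span two cis positions.
Systematic placement gives 2 geometric isomers: Br trans; Br cis (chiral).
One of these lacks any improper symmetry element and so occurs as an enantiomeric pair, giving 2 + 1 = 3 stereoisomers in total.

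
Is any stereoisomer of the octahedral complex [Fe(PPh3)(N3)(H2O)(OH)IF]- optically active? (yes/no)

yes

The six octahedral sites form three mutually perpendicular trans pairs.
Exhaustive case analysis gives 15 geometric isomers.
Of these, 15 lack any improper symmetry element and so occur as enantiomeric pairs, giving 15 + 15 = 30 stereoisomers in total.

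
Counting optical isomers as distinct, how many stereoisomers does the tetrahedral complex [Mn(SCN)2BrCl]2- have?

In a tetrahedral complex all four positions are equivalent and every pair of ligands is adjacent — there is no cis/trans distinction.
Only one geometric arrangement is possible.

1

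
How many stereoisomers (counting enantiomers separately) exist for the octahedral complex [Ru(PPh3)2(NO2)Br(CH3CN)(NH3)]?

In an octahedral complex each vertex has one trans partner and four cis neighbours.
Systematic enumeration (placing each ligand type in turn and discarding arrangements equivalent by rotation or reflection) gives 9 geometric isomers.
Of these, 6 lack any improper symmetry element and so occur as enantiomeric pairs, giving 9 + 6 = 15 stereoisomers in total.

15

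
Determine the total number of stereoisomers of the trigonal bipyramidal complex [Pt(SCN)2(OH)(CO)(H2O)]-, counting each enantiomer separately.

10

In a trigonal bipyramid the two axial positions differ from the three equatorial ones.
Placing the ligands in turn and identifying arrangements related by rotation or reflection leaves 7 distinct geometric isomers.
Of these, 3 lack any improper symmetry element and so occur as enantiomeric pairs, giving 7 + 3 = 10 stereoisomers in total.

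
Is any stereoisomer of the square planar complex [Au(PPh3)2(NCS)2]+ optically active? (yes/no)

no

A square has two trans pairs of vertices; adjacent vertices are cis.
There are 2 geometric isomers: PPh3 cis; PPh3 trans.
Each arrangement has an internal mirror plane or centre of symmetry, so none is chiral.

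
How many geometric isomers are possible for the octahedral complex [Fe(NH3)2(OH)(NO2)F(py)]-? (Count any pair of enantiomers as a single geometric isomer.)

9

In an octahedral complex each vertex has one trans partner and four cis neighbours.
Exhaustive case analysis gives 9 geometric isomers.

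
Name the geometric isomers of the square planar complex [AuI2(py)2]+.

cis and trans

A square has two trans pairs of vertices; adjacent vertices are cis.
The distinct arrangements are (2 in all): I cis; I trans.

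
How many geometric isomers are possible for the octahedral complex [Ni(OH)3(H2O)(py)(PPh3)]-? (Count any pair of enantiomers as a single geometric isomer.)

4

In an octahedral complex each vertex has one trans partner and four cis neighbours.
There are 4 geometric isomers: OH mer (3 arrangements); OH fac (chiral).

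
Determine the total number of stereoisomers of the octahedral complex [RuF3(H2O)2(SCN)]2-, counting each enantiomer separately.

Working through the distinct placements yields 3 geometric isomers: F mer, H2O cis; F mer, H2O trans; F fac, H2O cis.
Each arrangement has an internal mirror plane or centre of symmetry, so none is chiral.

3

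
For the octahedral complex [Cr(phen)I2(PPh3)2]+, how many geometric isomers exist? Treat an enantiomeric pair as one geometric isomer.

3

The six octahedral sites form three mutually perpendicular trans pairs.
Each phen is bidentate and must span two cis positions.
Systematic placement gives 3 geometric isomers: I trans, PPh3 cis; I cis, PPh3 cis (chiral); I cis, PPh3 trans.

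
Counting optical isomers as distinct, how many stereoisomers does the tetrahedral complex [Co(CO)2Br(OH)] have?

1

In a tetrahedral complex all four positions are equivalent and every pair of ligands is adjacent — there is no cis/trans distinction.
Only one geometric arrangement is possible.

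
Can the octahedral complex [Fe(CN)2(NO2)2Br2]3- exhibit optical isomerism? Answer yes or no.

yes

An octahedron has six vertices in three trans pairs; every non-trans pair is cis.
Systematic placement gives 5 geometric isomers: CN trans, NO2 trans, Br trans; CN cis, NO2 cis, Br trans; CN cis, NO2 trans, Br cis; CN cis, NO2 cis, Br cis (chiral); CN trans, NO2 cis, Br cis.
One of these lacks any improper symmetry element and so occurs as an enantiomeric pair, giving 5 + 1 = 6 stereoisomers in total.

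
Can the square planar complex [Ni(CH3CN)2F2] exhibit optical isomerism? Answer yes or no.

In a square planar complex each vertex has one trans partner and two cis neighbours.
There are 2 geometric isomers: CH3CN cis; CH3CN trans.
Each arrangement has an internal mirror plane or centre of symmetry, so none is chiral.

no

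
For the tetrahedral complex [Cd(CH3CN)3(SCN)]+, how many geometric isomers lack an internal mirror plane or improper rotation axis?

Only one geometric arrangement is possible.

0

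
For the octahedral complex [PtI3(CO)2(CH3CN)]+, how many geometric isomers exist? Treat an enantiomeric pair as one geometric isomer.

In an octahedral complex each vertex has one trans partner and four cis neighbours.
The distinct arrangements are (3 in all): I mer, CO cis; I mer, CO trans; I fac, CO cis.

3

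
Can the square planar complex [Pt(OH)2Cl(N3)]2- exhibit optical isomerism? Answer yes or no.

no

Systematic placement gives 2 geometric isomers: OH cis; OH trans.
Each arrangement has an internal mirror plane or centre of symmetry, so none is chiral.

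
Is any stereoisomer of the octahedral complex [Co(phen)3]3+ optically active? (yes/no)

An octahedron has six vertices in three trans pairs; every non-trans pair is cis.
Each phen is bidentate and must span two cis positions.
Only one geometric arrangement is possible; it has no improper symmetry element, so it exists as a pair of enantiomers (2 stereoisomers).

yes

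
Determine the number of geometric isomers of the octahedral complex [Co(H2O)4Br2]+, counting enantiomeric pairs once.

The six octahedral sites form three mutually perpendicular trans pairs.
Working through the distinct placements yields 2 geometric isomers: Br trans; Br cis.

2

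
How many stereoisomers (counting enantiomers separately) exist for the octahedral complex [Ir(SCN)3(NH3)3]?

In an octahedral complex each vertex has one trans partner and four cis neighbours.
Systematic placement gives 2 geometric isomers: SCN mer; SCN fac.
Each arrangement has an internal mirror plane or centre of symmetry, so none is chiral.

2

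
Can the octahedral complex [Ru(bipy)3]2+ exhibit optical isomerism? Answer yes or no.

yes

The six octahedral sites form three mutually perpendicular trans pairs.
Each bipy is bidentate and must span two cis positions.
Only one geometric arrangement is possible; it has no improper symmetry element, so it exists as a pair of enantiomers (2 stereoisomers).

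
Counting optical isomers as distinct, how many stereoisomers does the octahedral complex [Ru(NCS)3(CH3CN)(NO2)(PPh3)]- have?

An octahedron has six vertices in three trans pairs; every non-trans pair is cis.
Working through the distinct placements yields 4 geometric isomers: NCS mer (3 arrangements); NCS fac (chiral).
One of these lacks any improper symmetry element and so occurs as an enantiomeric pair, giving 4 + 1 = 5 stereoisomers in total.

5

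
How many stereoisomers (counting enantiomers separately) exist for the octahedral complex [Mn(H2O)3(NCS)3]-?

The six octahedral sites form three mutually perpendicular trans pairs.
The distinct arrangements are (2 in all): H2O mer; H2O fac.
Each arrangement has an internal mirror plane or centre of symmetry, so none is chiral.

2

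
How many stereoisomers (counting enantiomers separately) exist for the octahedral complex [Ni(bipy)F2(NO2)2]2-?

An octahedron has six vertices in three trans pairs; every non-trans pair is cis.
Each bipy is bidentate and must span two cis positions.
There are 3 geometric isomers: F trans, NO2 cis; F cis, NO2 cis (chiral); F cis, NO2 trans.
One of these lacks any improper symmetry element and so occurs as an enantiomeric pair, giving 3 + 1 = 4 stereoisomers in total.

4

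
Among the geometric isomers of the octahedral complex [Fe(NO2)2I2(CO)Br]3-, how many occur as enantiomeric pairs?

An octahedron has six vertices in three trans pairs; every non-trans pair is cis.
Working through the distinct placements yields 6 geometric isomers: NO2 trans, I trans; NO2 cis, I cis (3 arrangements, 2 chiral); NO2 trans, I cis; NO2 cis, I trans.
Of these, 2 lack any improper symmetry element and so occur as enantiomeric pairs, giving 6 + 2 = 8 stereoisomers in total.

2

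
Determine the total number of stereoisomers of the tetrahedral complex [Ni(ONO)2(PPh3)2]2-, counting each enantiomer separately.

1

All four vertices of a tetrahedron are equivalent and mutually adjacent, so cis/trans isomerism cannot arise.
Only one geometric arrangement is possible.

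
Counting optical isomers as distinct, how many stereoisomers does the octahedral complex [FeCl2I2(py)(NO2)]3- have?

8

The six octahedral sites form three mutually perpendicular trans pairs.
Working through the distinct placements yields 6 geometric isomers: Cl trans, I trans; Cl trans, I cis; Cl cis, I cis (3 arrangements, 2 chiral); Cl cis, I trans.
Of these, 2 lack any improper symmetry element and so occur as enantiomeric pairs, giving 6 + 2 = 8 stereoisomers in total.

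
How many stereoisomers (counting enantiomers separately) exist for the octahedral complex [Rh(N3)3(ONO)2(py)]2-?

3

Working through the distinct placements yields 3 geometric isomers: N3 mer, ONO cis; N3 mer, ONO trans; N3 fac, ONO cis.
Each arrangement has an internal mirror plane or centre of symmetry, so none is chiral.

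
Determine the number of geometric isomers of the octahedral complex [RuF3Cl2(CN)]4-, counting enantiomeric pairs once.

An octahedron has six vertices in three trans pairs; every non-trans pair is cis.
Working through the distinct placements yields 3 geometric isomers: F mer, Cl cis; F mer, Cl trans; F fac, Cl cis.

3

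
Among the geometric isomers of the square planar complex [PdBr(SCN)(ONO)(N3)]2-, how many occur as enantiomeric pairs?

0

There are 3 geometric isomers: (Br/ONO trans, N3/SCN trans); (Br/SCN trans, N3/ONO trans); (Br/N3 trans, ONO/SCN trans).
Each arrangement has an internal mirror plane or centre of symmetry, so none is chiral.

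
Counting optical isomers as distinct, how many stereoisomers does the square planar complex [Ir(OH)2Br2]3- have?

2

In a square planar complex each vertex has one trans partner and two cis neighbours.
The distinct arrangements are (2 in all): OH cis; OH trans.
Each arrangement has an internal mirror plane or centre of symmetry, so none is chiral.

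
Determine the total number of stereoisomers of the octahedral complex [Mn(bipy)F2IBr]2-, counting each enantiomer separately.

Each bipy is bidentate and must span two cis positions.
Systematic placement gives 4 geometric isomers: F cis (3 arrangements, 2 chiral); F trans.
Of these, 2 lack any improper symmetry element and so occur as enantiomeric pairs, giving 4 + 2 = 6 stereoisomers in total.

6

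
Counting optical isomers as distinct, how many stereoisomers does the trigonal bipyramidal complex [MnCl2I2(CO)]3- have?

A trigonal bipyramid has two axial and three equatorial sites, which are chemically inequivalent.
Placing the ligands in turn and identifying arrangements related by rotation or reflection leaves 5 distinct geometric isomers.
One of these lacks any improper symmetry element and so occurs as an enantiomeric pair, giving 5 + 1 = 6 stereoisomers in total.

6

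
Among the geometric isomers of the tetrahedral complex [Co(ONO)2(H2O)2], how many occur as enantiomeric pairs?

All four vertices of a tetrahedron are equivalent and mutually adjacent, so cis/trans isomerism cannot arise.
Only one geometric arrangement is possible.

0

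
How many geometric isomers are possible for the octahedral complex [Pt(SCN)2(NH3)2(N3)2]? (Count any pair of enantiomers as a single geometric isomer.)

5

The six octahedral sites form three mutually perpendicular trans pairs.
Systematic placement gives 5 geometric isomers: SCN trans, NH3 trans, N3 trans; SCN cis, NH3 cis, N3 trans; SCN trans, NH3 cis, N3 cis; SCN cis, NH3 cis, N3 cis (chiral); SCN cis, NH3 trans, N3 cis.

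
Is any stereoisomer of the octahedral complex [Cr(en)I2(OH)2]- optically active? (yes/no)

yes

In an octahedral complex each vertex has one trans partner and four cis neighbours.
Each en is bidentate and must span two cis positions.
Systematic placement gives 3 geometric isomers: I trans, OH cis; I cis, OH cis (chiral); I cis, OH trans.
One of these lacks any improper symmetry element and so occurs as an enantiomeric pair, giving 3 + 1 = 4 stereoisomers in total.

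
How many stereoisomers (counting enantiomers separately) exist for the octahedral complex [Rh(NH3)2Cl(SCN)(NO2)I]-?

15

The six octahedral sites form three mutually perpendicular trans pairs.
Exhaustive case analysis gives 9 geometric isomers.
Of these, 6 lack any improper symmetry element and so occur as enantiomeric pairs, giving 9 + 6 = 15 stereoisomers in total.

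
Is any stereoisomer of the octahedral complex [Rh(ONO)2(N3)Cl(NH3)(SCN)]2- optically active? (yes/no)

yes

In an octahedral complex each vertex has one trans partner and four cis neighbours.
Systematic enumeration (placing each ligand type in turn and discarding arrangements equivalent by rotation or reflection) gives 9 geometric isomers.
Of these, 6 lack any improper symmetry element and so occur as enantiomeric pairs, giving 9 + 6 = 15 stereoisomers in total.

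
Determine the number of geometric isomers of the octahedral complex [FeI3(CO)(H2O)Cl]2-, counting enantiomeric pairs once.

An octahedron has six vertices in three trans pairs; every non-trans pair is cis.
Systematic placement gives 4 geometric isomers: I mer (3 arrangements); I fac (chiral).

4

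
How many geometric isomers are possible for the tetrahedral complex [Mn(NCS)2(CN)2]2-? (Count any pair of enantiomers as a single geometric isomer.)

1

In a tetrahedral complex all four positions are equivalent and every pair of ligands is adjacent — there is no cis/trans distinction.
Only one geometric arrangement is possible.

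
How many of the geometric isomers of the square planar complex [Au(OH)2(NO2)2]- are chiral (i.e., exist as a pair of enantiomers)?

0

A square has two trans pairs of vertices; adjacent vertices are cis.
The distinct arrangements are (2 in all): OH cis; OH trans.
Each arrangement has an internal mirror plane or centre of symmetry, so none is chiral.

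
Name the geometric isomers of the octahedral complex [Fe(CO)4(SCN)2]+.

An octahedron has six vertices in three trans pairs; every non-trans pair is cis.
There are 2 geometric isomers: SCN trans; SCN cis.

cis and trans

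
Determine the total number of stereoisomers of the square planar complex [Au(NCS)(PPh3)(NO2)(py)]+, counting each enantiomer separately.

Working through the distinct placements yields 3 geometric isomers: (NCS/PPh3 trans, NO2/py trans); (NCS/py trans, NO2/PPh3 trans); (NCS/NO2 trans, PPh3/py trans).
Each arrangement has an internal mirror plane or centre of symmetry, so none is chiral.

3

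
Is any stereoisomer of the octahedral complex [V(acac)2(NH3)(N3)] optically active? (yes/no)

In an octahedral complex each vertex has one trans partner and four cis neighbours.
Each acac is bidentate and must span two cis positions.
The distinct arrangements are (2 in all): NH3 and N3 mutually trans; NH3 and N3 mutually cis (chiral).
One of these lacks any improper symmetry element and so occurs as an enantiomeric pair, giving 2 + 1 = 3 stereoisomers in total.

yes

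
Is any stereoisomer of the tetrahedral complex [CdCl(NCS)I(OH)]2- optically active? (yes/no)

All four vertices of a tetrahedron are equivalent and mutually adjacent, so cis/trans isomerism cannot arise.
Only one geometric arrangement is possible; it has no improper symmetry element, so it exists as a pair of enantiomers (2 stereoisomers).

yes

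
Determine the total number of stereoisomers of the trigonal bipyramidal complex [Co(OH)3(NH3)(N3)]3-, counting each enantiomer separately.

4

In a trigonal bipyramid the two axial positions differ from the three equatorial ones.
Working through the distinct placements yields 4 geometric isomers: NH3 axial, N3 axial; NH3 equatorial, N3 axial; NH3 axial, N3 equatorial; NH3 equatorial, N3 equatorial.
Each arrangement has an internal mirror plane or centre of symmetry, so none is chiral.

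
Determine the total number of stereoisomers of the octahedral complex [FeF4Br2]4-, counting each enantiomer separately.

2

Working through the distinct placements yields 2 geometric isomers: Br trans; Br cis.
Each arrangement has an internal mirror plane or centre of symmetry, so none is chiral.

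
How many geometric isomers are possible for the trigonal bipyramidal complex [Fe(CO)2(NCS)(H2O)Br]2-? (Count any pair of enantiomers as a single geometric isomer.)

7

In a trigonal bipyramid the two axial positions differ from the three equatorial ones.
Systematic enumeration (placing each ligand type in turn and discarding arrangements equivalent by rotation or reflection) gives 7 geometric isomers.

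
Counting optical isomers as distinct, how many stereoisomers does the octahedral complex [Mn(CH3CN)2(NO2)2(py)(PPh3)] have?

There are 6 geometric isomers: CH3CN trans, NO2 trans; CH3CN trans, NO2 cis; CH3CN cis, NO2 cis (3 arrangements, 2 chiral); CH3CN cis, NO2 trans.
Of these, 2 lack any improper symmetry element and so occur as enantiomeric pairs, giving 6 + 2 = 8 stereoisomers in total.

8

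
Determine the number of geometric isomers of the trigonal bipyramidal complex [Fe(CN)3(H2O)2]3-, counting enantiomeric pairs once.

3

In a trigonal bipyramid the two axial positions differ from the three equatorial ones.
The distinct arrangements are (3 in all): H2O both equatorial; H2O one axial, one equatorial; H2O both axial.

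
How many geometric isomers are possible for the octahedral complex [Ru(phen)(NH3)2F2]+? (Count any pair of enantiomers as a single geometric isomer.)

3

In an octahedral complex each vertex has one trans partner and four cis neighbours.
Each phen is bidentate and must span two cis positions.
Working through the distinct placements yields 3 geometric isomers: NH3 cis, F trans; NH3 cis, F cis (chiral); NH3 trans, F cis.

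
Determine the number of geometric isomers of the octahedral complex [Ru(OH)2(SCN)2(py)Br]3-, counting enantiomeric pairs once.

6

The six octahedral sites form three mutually perpendicular trans pairs.
There are 6 geometric isomers: OH cis, SCN cis (3 arrangements, 2 chiral); OH cis, SCN trans; OH trans, SCN cis; OH trans, SCN trans.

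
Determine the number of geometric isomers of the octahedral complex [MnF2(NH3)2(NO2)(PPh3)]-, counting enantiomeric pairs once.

An octahedron has six vertices in three trans pairs; every non-trans pair is cis.
The distinct arrangements are (6 in all): F trans, NH3 trans; F trans, NH3 cis; F cis, NH3 cis (3 arrangements, 2 chiral); F cis, NH3 trans.

6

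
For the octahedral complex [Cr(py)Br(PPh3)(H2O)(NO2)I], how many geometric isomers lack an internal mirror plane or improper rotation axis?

15

The six octahedral sites form three mutually perpendicular trans pairs.
Exhaustive case analysis gives 15 geometric isomers.
Of these, 15 lack any improper symmetry element and so occur as enantiomeric pairs, giving 15 + 15 = 30 stereoisomers in total.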